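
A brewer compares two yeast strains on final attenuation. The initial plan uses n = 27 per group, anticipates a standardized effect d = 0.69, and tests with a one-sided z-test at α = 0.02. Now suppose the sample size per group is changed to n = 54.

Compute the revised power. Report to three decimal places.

With n = 54 per group: δ = d·√(n/2) = 0.69 × √(54/2) = 3.5853. Critical value z_{0.02} = 2.054.
Revised power = Φ(δ − 2.054) = Φ(1.532) = 0.9372.

Power ≈ 0.937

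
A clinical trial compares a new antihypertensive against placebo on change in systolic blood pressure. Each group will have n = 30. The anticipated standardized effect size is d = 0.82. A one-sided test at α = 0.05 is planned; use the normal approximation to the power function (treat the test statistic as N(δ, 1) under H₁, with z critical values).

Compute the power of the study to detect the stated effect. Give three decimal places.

Noncentrality parameter: δ = d·√(n/2) = 0.82 × √(30/2) = 3.1758
One-sided α = 0.05 → critical value z_{0.05} = 1.645.
Power = P(Z > 1.645 − δ) = Φ(1.531) = 0.9371.

Power ≈ 0.937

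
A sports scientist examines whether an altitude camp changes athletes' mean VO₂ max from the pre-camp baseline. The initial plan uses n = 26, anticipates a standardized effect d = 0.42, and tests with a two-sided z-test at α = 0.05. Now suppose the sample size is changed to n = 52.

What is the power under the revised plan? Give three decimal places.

With n = 52: δ = d·√n = 0.42 × √52 = 3.0287. Critical value z_{0.025} = 1.960.
Revised power = Φ(δ − 1.960) + Φ(−δ − 1.960) = Φ(1.069) + Φ(-4.989) = 0.8574 + 0.0000 = 0.8574.

Power ≈ 0.857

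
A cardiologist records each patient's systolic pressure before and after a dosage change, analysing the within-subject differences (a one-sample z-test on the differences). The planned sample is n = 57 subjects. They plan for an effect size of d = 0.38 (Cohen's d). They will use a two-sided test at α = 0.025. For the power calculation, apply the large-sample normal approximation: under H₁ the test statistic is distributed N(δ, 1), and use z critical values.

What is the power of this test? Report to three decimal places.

Noncentrality parameter: δ = d·√n = 0.38 × √57 = 2.8689
Critical value for a two-sided test at α = 0.025: z_{α/2} = 2.241.
Power = Φ(δ − 2.241) + Φ(−δ − 2.241) = Φ(0.628) + Φ(-5.110) = 0.7348 + 0.0000 = 0.7348.

Power ≈ 0.735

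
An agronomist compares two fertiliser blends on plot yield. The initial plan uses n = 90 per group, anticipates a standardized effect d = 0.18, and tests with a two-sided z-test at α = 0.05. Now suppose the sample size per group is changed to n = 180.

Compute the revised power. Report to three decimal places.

With n = 180 per group: δ = d·√(n/2) = 0.18 × √(180/2) = 1.7076. Critical value z_{0.025} = 1.960.
Revised power = Φ(δ − 1.960) + Φ(−δ − 1.960) = Φ(-0.252) + Φ(-3.668) = 0.4004 + 0.0001 = 0.4005.

Power ≈ 0.401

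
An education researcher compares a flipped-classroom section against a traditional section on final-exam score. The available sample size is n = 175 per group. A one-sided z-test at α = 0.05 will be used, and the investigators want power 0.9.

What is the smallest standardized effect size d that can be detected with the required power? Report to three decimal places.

Need Φ(δ − 1.645) = 0.9, so δ = 1.645 + 1.282 = 2.926.
δ = d·√(n/2) ⇒ d = δ/√(n/2) = 2.926/√(175/2) = 0.3128.

d ≈ 0.313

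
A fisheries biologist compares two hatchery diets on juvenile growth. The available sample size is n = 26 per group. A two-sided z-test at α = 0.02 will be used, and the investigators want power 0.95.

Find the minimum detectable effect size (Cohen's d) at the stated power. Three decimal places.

d ≈ 1.101

Required noncentrality: δ = z_{0.01} + z_{0.05} = 2.326 + 1.645 = 3.971.
(The second rejection-region term Φ(−δ − z_{α/2}) is negligible and dropped.)
δ = d·√(n/2) ⇒ d = δ/√(n/2) = 3.971/√(26/2) = 1.1014.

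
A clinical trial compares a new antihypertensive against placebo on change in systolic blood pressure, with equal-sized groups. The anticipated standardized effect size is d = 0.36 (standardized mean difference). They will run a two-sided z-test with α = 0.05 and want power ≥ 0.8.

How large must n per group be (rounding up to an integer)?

n = 122 per group

For power 0.8 need Φ(δ − z_{0.025}) = 0.8, so δ = z_{0.025} + z_{0.20} = 1.960 + 0.842 = 2.802.
(For δ > 0 the lower-tail rejection region contributes negligibly to power, so the one-term inversion is standard.)
δ = d·√(n/2) ⇒ n = 2(δ/d)² = 2 × (2.802 / 0.36)² = 121.12.
Round up to the next whole unit.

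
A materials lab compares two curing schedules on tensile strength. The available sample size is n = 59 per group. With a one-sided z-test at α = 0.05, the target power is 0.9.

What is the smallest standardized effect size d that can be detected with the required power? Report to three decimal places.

d ≈ 0.539

Need Φ(δ − 1.645) = 0.9, so δ = 1.645 + 1.282 = 2.926.
δ = d·√(n/2) ⇒ d = δ/√(n/2) = 2.926/√(59/2) = 0.5388.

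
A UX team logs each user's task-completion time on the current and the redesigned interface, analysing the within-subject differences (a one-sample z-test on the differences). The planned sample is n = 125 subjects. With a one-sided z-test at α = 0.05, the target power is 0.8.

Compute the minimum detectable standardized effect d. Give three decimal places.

Need Φ(δ − 1.645) = 0.8, so δ = 1.645 + 0.842 = 2.486.
δ = d·√n ⇒ d = δ/√n = 2.486/√125 = 0.2224.

d ≈ 0.222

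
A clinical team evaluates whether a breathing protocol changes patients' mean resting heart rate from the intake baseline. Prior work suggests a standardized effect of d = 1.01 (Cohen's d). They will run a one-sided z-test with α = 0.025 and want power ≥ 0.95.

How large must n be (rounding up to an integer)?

n = 13

Set Φ(δ − 1.960) = 0.95; then δ − 1.960 = Φ⁻¹(0.95) = 1.645, giving δ = 3.605.
δ = d·√n ⇒ n = (δ/d)² = (3.605 / 1.01)² = 12.74.
Rounding up, n = 13.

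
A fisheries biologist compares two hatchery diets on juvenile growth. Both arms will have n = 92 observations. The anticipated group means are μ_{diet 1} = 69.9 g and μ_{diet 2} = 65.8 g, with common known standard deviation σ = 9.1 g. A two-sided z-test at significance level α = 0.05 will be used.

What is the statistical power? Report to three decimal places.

Power ≈ 0.863

Standardized effect: d = |μ_{diet 1} − μ_{diet 2}| / σ = |69.9 − 65.8| / 9.1 = 0.4505
Noncentrality parameter: δ = d·√(n/2) = 0.4505 × √(92/2) = 3.0558
Two-sided α = 0.05 → critical value z_{0.025} = 1.960.
Power = Φ(δ − 1.960) + Φ(−δ − 1.960) = Φ(1.096) + Φ(-5.016) = 0.8634 + 0.0000 = 0.8634.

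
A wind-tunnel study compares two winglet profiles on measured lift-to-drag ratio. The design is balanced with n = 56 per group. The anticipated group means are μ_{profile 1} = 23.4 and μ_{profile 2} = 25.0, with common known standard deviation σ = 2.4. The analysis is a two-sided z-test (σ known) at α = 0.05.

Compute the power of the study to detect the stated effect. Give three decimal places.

Standardized effect: d = |μ_{profile 1} − μ_{profile 2}| / σ = |23.4 − 25.0| / 2.4 = 0.6667
Noncentrality parameter: δ = d·√(n/2) = 0.6667 × √(56/2) = 3.5277
Two-sided α = 0.05 → critical value z_{0.025} = 1.960.
Power = Φ(δ − 1.960) + Φ(−δ − 1.960) = Φ(1.568) + Φ(-5.488) = 0.9415 + 0.0000 = 0.9415.

Power ≈ 0.942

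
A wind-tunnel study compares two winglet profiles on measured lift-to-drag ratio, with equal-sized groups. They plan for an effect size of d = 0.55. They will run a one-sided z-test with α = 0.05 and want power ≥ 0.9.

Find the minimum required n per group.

For power 0.9 need Φ(δ − z_{0.05}) = 0.9, so δ = z_{0.05} + z_{0.10} = 1.645 + 1.282 = 2.926.
δ = d·√(n/2) ⇒ n = 2(δ/d)² = 2 × (2.926 / 0.55)² = 56.62.
Round up to the next whole unit.

n = 57 per group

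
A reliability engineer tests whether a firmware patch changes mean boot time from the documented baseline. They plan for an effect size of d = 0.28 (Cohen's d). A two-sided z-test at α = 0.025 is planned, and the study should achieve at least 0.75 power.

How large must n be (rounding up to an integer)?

n = 109

For power 0.75 need Φ(δ − z_{0.0125}) = 0.75, so δ = z_{0.0125} + z_{0.25} = 2.241 + 0.674 = 2.916.
(For δ > 0 the lower-tail rejection region contributes negligibly to power, so the one-term inversion is standard.)
δ = d·√n ⇒ n = (δ/d)² = (2.916 / 0.28)² = 108.45.
Rounding up, n = 109.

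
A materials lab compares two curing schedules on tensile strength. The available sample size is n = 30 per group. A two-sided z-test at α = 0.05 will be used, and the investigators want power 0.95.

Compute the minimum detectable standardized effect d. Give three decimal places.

d ≈ 0.931

Required noncentrality: δ = z_{0.025} + z_{0.05} = 1.960 + 1.645 = 3.605.
(The second rejection-region term Φ(−δ − z_{α/2}) is negligible and dropped.)
δ = d·√(n/2) ⇒ d = δ/√(n/2) = 3.605/√(30/2) = 0.9308.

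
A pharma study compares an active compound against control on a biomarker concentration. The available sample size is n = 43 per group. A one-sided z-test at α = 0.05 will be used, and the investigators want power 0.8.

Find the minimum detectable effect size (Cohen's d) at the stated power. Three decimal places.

Required noncentrality: δ = z_{0.05} + z_{0.20} = 1.645 + 0.842 = 2.486.
δ = d·√(n/2) ⇒ d = δ/√(n/2) = 2.486/√(43/2) = 0.5362.

d ≈ 0.536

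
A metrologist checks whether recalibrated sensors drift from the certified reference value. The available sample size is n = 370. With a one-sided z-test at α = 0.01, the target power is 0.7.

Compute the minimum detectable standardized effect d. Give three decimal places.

Required noncentrality: δ = z_{0.01} + z_{0.30} = 2.326 + 0.524 = 2.851.
δ = d·√n ⇒ d = δ/√n = 2.851/√370 = 0.1482.

d ≈ 0.148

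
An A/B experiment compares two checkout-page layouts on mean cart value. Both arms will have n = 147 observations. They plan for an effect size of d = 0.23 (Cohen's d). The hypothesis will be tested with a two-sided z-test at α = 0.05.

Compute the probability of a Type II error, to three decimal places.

β ≈ 0.495

Noncentrality parameter: δ = d·√(n/2) = 0.23 × √(147/2) = 1.9718
Two-sided α = 0.05 → critical value z_{0.025} = 1.960.
Power = Φ(δ − 1.960) + Φ(−δ − 1.960) = Φ(0.012) + Φ(-3.932) = 0.5047 + 0.0000 = 0.5048.
Type II error: β = 1 − power = 1 − 0.5048 = 0.4952.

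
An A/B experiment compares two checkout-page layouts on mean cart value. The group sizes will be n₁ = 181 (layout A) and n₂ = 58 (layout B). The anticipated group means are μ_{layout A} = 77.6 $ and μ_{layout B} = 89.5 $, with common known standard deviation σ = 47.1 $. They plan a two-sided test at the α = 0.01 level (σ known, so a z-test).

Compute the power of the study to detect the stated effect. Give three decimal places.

Power ≈ 0.184

Standardized effect: d = |μ_{layout A} − μ_{layout B}| / σ = |77.6 − 89.5| / 47.1 = 0.2527
Noncentrality parameter: δ = d / √(1/n₁ + 1/n₂) = 0.2527 / √(1/181 + 1/58) = 1.6745
Two-sided α = 0.01 → critical value z_{0.005} = 2.576.
Power = Φ(δ − 2.576) + Φ(−δ − 2.576) = Φ(-0.901) + Φ(-4.250) = 0.1837 + 0.0000 = 0.1837.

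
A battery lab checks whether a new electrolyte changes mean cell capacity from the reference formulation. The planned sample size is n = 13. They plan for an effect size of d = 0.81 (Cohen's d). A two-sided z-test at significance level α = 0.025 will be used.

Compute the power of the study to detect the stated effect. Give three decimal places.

Noncentrality parameter: δ = d·√n = 0.81 × √13 = 2.9205
Two-sided α = 0.025 → critical value z_{0.0125} = 2.241.
Power = Φ(δ − 2.241) + Φ(−δ − 2.241) = Φ(0.679) + Φ(-5.162) = 0.7515 + 0.0000 = 0.7515.

Power ≈ 0.751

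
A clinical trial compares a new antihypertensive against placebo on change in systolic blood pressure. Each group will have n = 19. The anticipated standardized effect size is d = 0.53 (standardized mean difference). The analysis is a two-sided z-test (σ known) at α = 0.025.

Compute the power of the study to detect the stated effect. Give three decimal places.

Power ≈ 0.272

Noncentrality parameter: δ = d·√(n/2) = 0.53 × √(19/2) = 1.6336
Two-sided α = 0.025 → critical value z_{0.0125} = 2.241.
Power = Φ(δ − 2.241) + Φ(−δ − 2.241) = Φ(-0.608) + Φ(-3.875) = 0.2716 + 0.0001 = 0.2717.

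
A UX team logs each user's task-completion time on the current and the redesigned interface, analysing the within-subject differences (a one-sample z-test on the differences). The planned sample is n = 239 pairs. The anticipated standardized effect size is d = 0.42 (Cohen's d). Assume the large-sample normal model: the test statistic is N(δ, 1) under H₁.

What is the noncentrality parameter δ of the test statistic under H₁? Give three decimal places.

δ ≈ 6.493

δ = d·√n = 0.42 × √239 = 6.4930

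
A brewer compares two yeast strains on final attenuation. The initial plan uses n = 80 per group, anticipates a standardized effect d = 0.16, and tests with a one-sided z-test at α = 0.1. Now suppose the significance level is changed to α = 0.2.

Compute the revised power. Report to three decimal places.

Power ≈ 0.568

δ = d·√(n/2) = 0.16 × √(80/2) = 1.0119 (unchanged). New critical value: z_{0.2} = 0.842.
Revised power = P(Z > 0.842 − δ) = Φ(0.170) = 0.5676.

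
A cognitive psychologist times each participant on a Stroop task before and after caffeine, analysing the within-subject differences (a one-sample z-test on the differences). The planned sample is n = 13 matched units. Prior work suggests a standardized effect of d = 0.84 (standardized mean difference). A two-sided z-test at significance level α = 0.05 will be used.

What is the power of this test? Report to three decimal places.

Noncentrality parameter: δ = d·√n = 0.84 × √13 = 3.0287
Critical value for a two-sided test at α = 0.05: z_{α/2} = 1.960.
Power = Φ(δ − 1.960) + Φ(−δ − 1.960) = Φ(1.069) + Φ(-4.989) = 0.8574 + 0.0000 = 0.8574.

Power ≈ 0.857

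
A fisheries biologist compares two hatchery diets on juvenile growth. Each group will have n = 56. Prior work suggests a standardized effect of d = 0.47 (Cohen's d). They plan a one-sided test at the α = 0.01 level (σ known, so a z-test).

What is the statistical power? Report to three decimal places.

Power ≈ 0.564

Noncentrality parameter: δ = d·√(n/2) = 0.47 × √(56/2) = 2.4870
Critical value for a one-sided test at α = 0.01: z_α = 2.326.
Power = P(Z > 2.326 − δ) = Φ(0.161) = 0.5638.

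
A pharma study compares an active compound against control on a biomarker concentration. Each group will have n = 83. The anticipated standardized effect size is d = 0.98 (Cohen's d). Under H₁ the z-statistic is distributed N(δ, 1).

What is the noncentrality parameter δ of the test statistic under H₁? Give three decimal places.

The noncentrality parameter scales effect size by the design's sample-size factor: δ = d·√(n/2) = 0.98 × √(83/2) = 6.3132

δ ≈ 6.313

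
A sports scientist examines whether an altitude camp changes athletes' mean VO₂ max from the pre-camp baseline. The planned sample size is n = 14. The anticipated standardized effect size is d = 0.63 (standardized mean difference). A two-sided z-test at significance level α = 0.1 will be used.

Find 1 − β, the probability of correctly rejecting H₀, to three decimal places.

Power ≈ 0.762

Noncentrality parameter: δ = d·√n = 0.63 × √14 = 2.3572
Two-sided α = 0.1 → critical value z_{0.05} = 1.645.
Power = Φ(δ − 1.645) + Φ(−δ − 1.645) = Φ(0.712) + Φ(-4.002) = 0.7619 + 0.0000 = 0.7619.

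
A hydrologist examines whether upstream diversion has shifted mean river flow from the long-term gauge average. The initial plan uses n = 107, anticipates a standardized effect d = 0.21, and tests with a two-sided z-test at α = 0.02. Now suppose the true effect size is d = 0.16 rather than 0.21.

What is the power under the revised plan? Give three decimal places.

With d = 0.16: δ = d·√n = 0.16 × √107 = 1.6551. Critical value z_{0.01} = 2.326.
Revised power = Φ(δ − 2.326) + Φ(−δ − 2.326) = Φ(-0.671) + Φ(-3.981) = 0.2510 + 0.0000 = 0.2511.

Power ≈ 0.251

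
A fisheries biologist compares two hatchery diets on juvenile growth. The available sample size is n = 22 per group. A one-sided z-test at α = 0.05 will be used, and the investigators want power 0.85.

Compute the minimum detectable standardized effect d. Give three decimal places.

Required noncentrality: δ = z_{0.05} + z_{0.15} = 1.645 + 1.036 = 2.681.
δ = d·√(n/2) ⇒ d = δ/√(n/2) = 2.681/√(22/2) = 0.8084.

d ≈ 0.808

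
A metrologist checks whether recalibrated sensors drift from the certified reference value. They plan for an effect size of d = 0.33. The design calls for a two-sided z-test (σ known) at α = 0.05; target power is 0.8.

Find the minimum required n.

For power 0.8 need Φ(δ − z_{0.025}) = 0.8, so δ = z_{0.025} + z_{0.20} = 1.960 + 0.842 = 2.802.
(For δ > 0 the lower-tail rejection region contributes negligibly to power, so the one-term inversion is standard.)
δ = d·√n ⇒ n = (δ/d)² = (2.802 / 0.33)² = 72.07.
Rounding up, n = 73.

n = 73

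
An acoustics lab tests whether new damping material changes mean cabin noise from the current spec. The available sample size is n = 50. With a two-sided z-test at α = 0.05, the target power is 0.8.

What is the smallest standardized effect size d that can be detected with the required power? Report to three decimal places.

d ≈ 0.396

Need Φ(δ − 1.960) = 0.8, so δ = 1.960 + 0.842 = 2.802.
(The second rejection-region term Φ(−δ − z_{α/2}) is negligible and dropped.)
δ = d·√n ⇒ d = δ/√n = 2.802/√50 = 0.3962.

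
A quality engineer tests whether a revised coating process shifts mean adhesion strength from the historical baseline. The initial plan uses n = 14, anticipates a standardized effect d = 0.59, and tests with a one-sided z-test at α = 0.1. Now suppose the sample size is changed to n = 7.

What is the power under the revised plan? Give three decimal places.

With n = 7: δ = d·√n = 0.59 × √7 = 1.5610. Critical value z_{0.1} = 1.282.
Revised power = P(Z > 1.282 − δ) = Φ(0.279) = 0.6100.

Power ≈ 0.610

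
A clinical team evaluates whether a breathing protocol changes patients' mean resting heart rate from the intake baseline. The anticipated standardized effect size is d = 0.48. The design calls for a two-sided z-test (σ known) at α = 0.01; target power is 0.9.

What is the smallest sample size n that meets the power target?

n = 65

For power 0.9 need Φ(δ − z_{0.005}) = 0.9, so δ = z_{0.005} + z_{0.10} = 2.576 + 1.282 = 3.857.
(Ignoring the negligible lower-tail rejection probability gives the usual closed-form inversion.)
δ = d·√n ⇒ n = (δ/d)² = (3.857 / 0.48)² = 64.58.
Round up to the next whole unit.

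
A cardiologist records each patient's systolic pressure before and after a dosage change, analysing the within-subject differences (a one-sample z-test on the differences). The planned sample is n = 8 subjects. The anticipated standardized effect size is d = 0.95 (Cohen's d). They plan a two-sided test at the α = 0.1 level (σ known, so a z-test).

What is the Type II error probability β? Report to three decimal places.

β ≈ 0.149

Noncentrality parameter: δ = d·√n = 0.95 × √8 = 2.6870
Two-sided α = 0.1 → critical value z_{0.05} = 1.645.
Power = Φ(δ − 1.645) + Φ(−δ − 1.645) = Φ(1.042) + Φ(-4.332) = 0.8513 + 0.0000 = 0.8513.
Type II error: β = 1 − power = 1 − 0.8513 = 0.1487.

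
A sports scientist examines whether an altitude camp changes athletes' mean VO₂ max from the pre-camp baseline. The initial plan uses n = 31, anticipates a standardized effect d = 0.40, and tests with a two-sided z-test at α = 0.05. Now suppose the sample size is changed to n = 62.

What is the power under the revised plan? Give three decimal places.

With n = 62: δ = d·√n = 0.40 × √62 = 3.1496. Critical value z_{0.025} = 1.960.
Revised power = Φ(δ − 1.960) + Φ(−δ − 1.960) = Φ(1.190) + Φ(-5.110) = 0.8829 + 0.0000 = 0.8829.

Power ≈ 0.883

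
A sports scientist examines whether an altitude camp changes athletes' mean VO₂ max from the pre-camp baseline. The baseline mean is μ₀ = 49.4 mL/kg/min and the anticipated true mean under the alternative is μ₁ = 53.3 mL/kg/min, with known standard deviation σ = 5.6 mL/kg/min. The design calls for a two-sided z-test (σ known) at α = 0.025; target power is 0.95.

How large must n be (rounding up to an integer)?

n = 32

Standardized effect: d = |μ₁ − μ₀| / σ = |53.3 − 49.4| / 5.6 = 0.6964
Set Φ(δ − 2.241) = 0.95; then δ − 2.241 = Φ⁻¹(0.95) = 1.645, giving δ = 3.886.
(The Φ(−δ − z_{α/2}) term is vanishingly small for δ > 0 and is dropped in the standard sample-size formula.)
δ = d·√n ⇒ n = (δ/d)² = (3.886 / 0.6964)² = 31.14.
Rounding up, n = 32.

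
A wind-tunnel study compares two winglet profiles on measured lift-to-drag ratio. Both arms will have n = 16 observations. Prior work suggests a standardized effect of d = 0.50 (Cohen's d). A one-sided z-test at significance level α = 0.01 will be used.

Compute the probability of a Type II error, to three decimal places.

β ≈ 0.819

Noncentrality parameter: λ = d·√(n/2) = 0.50 × √(16/2) = 1.4142
Critical value for a one-sided test at α = 0.01: z_α = 2.326.
Power = P(Z > 2.326 − λ) = Φ(-0.912) = 0.1808.
Type II error: β = 1 − power = 1 − 0.1808 = 0.8192.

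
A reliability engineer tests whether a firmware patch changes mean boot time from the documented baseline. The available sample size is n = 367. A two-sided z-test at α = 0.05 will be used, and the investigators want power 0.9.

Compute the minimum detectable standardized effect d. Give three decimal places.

d ≈ 0.169

Required noncentrality: δ = z_{0.025} + z_{0.10} = 1.960 + 1.282 = 3.242.
(The second rejection-region term Φ(−δ − z_{α/2}) is negligible and dropped.)
δ = d·√n ⇒ d = δ/√n = 3.242/√367 = 0.1692.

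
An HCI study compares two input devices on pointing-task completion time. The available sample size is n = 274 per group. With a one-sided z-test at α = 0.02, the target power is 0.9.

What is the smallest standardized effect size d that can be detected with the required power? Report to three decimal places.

d ≈ 0.285

Need Φ(δ − 2.054) = 0.9, so δ = 2.054 + 1.282 = 3.335.
δ = d·√(n/2) ⇒ d = δ/√(n/2) = 3.335/√(274/2) = 0.2850.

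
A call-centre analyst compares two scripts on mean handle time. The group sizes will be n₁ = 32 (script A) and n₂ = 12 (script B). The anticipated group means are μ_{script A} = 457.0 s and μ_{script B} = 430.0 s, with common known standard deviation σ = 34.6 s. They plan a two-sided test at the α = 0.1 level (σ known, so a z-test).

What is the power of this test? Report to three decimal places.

Standardized effect: d = |μ_{script A} − μ_{script B}| / σ = |457.0 − 430.0| / 34.6 = 0.7803
Noncentrality parameter: δ = d / √(1/n₁ + 1/n₂) = 0.7803 / √(1/32 + 1/12) = 2.3053
Two-sided α = 0.1 → critical value z_{0.05} = 1.645.
Power = Φ(δ − 1.645) + Φ(−δ − 1.645) = Φ(0.660) + Φ(-3.950) = 0.7455 + 0.0000 = 0.7456.

Power ≈ 0.746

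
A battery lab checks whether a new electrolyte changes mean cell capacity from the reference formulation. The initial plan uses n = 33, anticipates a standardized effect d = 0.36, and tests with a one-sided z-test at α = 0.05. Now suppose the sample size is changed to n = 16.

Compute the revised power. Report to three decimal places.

With n = 16: δ = d·√n = 0.36 × √16 = 1.4400. Critical value z_{0.05} = 1.645.
Revised power = Φ(δ − 1.645) = Φ(-0.205) = 0.4188.

Power ≈ 0.419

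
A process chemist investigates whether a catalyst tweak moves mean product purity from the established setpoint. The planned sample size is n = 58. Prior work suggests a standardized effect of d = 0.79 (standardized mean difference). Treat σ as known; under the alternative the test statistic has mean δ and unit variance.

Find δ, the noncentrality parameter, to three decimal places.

δ ≈ 6.016

The noncentrality parameter scales effect size by the design's sample-size factor: δ = d·√n = 0.79 × √58 = 6.0165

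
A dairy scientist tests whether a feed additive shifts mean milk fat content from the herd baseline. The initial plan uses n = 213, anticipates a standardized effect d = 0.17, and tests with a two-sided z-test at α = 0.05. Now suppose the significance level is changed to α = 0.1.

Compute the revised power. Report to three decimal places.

Power ≈ 0.799

δ = d·√n = 0.17 × √213 = 2.4811 (unchanged). New critical value: z_{0.05} = 1.645.
Revised power = Φ(δ − 1.645) + Φ(−δ − 1.645) = Φ(0.836) + Φ(-4.126) = 0.7985 + 0.0000 = 0.7985.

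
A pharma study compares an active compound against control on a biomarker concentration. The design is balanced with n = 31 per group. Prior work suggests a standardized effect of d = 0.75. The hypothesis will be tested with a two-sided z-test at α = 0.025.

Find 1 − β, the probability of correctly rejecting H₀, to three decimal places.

Power ≈ 0.762

Noncentrality parameter: δ = d·√(n/2) = 0.75 × √(31/2) = 2.9528
Two-sided α = 0.025 → critical value z_{0.0125} = 2.241.
Power = Φ(δ − 2.241) + Φ(−δ − 2.241) = Φ(0.711) + Φ(-5.194) = 0.7616 + 0.0000 = 0.7616.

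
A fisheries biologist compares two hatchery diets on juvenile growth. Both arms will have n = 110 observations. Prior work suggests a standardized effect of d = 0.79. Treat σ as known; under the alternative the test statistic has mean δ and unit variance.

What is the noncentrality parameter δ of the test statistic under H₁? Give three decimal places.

δ = d·√(n/2) = 0.79 × √(110/2) = 5.8588

δ ≈ 5.859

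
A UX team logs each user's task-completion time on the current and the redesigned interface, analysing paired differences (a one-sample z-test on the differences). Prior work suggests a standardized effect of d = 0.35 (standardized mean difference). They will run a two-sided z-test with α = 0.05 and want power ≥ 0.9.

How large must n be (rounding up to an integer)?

n = 86

Set Φ(δ − 1.960) = 0.9; then δ − 1.960 = Φ⁻¹(0.9) = 1.282, giving δ = 3.242.
(The Φ(−δ − z_{α/2}) term is vanishingly small for δ > 0 and is dropped in the standard sample-size formula.)
δ = d·√n ⇒ n = (δ/d)² = (3.242 / 0.35)² = 85.77.
Round up to the next whole unit.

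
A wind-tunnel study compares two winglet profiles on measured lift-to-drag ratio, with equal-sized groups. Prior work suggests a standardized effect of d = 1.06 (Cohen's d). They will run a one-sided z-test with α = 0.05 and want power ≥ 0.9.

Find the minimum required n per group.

For power 0.9 need Φ(δ − z_{0.05}) = 0.9, so δ = z_{0.05} + z_{0.10} = 1.645 + 1.282 = 2.926.
δ = d·√(n/2) ⇒ n = 2(δ/d)² = 2 × (2.926 / 1.06)² = 15.24.
Rounding up, n = 16 per group.

n = 16 per group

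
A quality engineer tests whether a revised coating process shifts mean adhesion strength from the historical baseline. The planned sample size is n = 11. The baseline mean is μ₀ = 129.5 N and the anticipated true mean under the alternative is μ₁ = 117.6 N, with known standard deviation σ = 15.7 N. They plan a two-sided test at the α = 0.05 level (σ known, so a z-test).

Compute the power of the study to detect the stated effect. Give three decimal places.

Power ≈ 0.710

Standardized effect: d = |μ₁ − μ₀| / σ = |117.6 − 129.5| / 15.7 = 0.7580
Noncentrality parameter: δ = d·√n = 0.7580 × √11 = 2.5139
Critical value for a two-sided test at α = 0.05: z_{α/2} = 1.960.
Power = Φ(δ − 1.960) + Φ(−δ − 1.960) = Φ(0.554) + Φ(-4.474) = 0.7102 + 0.0000 = 0.7102.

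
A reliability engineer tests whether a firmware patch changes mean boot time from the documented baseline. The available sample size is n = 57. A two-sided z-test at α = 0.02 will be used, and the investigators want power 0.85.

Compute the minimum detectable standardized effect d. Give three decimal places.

Required noncentrality: δ = z_{0.01} + z_{0.15} = 2.326 + 1.036 = 3.363.
(Lower-tail contribution to power is negligible for δ > 0.)
δ = d·√n ⇒ d = δ/√n = 3.363/√57 = 0.4454.

d ≈ 0.445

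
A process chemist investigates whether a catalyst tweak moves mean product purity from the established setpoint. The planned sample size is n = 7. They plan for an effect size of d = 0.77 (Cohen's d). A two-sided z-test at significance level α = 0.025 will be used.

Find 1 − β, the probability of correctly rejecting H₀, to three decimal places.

Power ≈ 0.419

Noncentrality parameter: δ = d·√n = 0.77 × √7 = 2.0372
Two-sided α = 0.025 → critical value z_{0.0125} = 2.241.
Power = Φ(δ − 2.241) + Φ(−δ − 2.241) = Φ(-0.204) + Φ(-4.279) = 0.4191 + 0.0000 = 0.4191.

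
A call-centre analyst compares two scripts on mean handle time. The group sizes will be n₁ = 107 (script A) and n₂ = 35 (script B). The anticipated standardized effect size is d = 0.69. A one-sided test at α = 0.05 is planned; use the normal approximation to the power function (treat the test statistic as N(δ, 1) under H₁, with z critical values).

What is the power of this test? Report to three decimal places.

Noncentrality parameter: δ = d / √(1/n₁ + 1/n₂) = 0.69 / √(1/107 + 1/35) = 3.5435
One-sided α = 0.05 → critical value z_{0.05} = 1.645.
Power = Φ(δ − 1.645) = Φ(1.899) = 0.9712.

Power ≈ 0.971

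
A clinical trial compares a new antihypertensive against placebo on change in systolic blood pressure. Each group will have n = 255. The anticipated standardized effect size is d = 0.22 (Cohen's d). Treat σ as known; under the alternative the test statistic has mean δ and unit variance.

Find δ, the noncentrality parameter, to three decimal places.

δ = d·√(n/2) = 0.22 × √(255/2) = 2.4841

δ ≈ 2.484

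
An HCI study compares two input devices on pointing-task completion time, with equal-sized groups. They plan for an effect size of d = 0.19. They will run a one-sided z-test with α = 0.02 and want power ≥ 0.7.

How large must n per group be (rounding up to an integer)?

n = 369 per group

For power 0.7 need Φ(δ − z_{0.02}) = 0.7, so δ = z_{0.02} + z_{0.30} = 2.054 + 0.524 = 2.578.
δ = d·√(n/2) ⇒ n = 2(δ/d)² = 2 × (2.578 / 0.19)² = 368.25.
Round up to the next whole unit.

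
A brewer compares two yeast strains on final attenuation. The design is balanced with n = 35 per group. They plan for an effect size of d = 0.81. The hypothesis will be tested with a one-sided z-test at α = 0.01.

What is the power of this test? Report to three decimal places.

Power ≈ 0.856

Noncentrality parameter: δ = d·√(n/2) = 0.81 × √(35/2) = 3.3885
One-sided α = 0.01 → critical value z_{0.01} = 2.326.
Power = P(Z > 2.326 − δ) = Φ(1.062) = 0.8559.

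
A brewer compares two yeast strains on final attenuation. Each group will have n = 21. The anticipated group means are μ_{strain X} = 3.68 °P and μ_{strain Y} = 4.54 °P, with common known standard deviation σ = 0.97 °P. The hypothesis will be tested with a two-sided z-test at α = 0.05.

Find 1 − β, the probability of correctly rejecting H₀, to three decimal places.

Standardized effect: d = |μ_{strain X} − μ_{strain Y}| / σ = |3.68 − 4.54| / 0.97 = 0.8866
Noncentrality parameter: δ = d·√(n/2) = 0.8866 × √(21/2) = 2.8729
Critical value for a two-sided test at α = 0.05: z_{α/2} = 1.960.
Power = Φ(δ − 1.960) + Φ(−δ − 1.960) = Φ(0.913) + Φ(-4.833) = 0.8194 + 0.0000 = 0.8194.

Power ≈ 0.819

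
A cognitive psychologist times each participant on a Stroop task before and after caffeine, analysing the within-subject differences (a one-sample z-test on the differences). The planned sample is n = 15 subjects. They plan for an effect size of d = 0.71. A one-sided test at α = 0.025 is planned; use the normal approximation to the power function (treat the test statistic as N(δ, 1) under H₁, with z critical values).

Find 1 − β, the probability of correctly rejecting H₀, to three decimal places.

Noncentrality parameter: δ = d·√n = 0.71 × √15 = 2.7498
Critical value for a one-sided test at α = 0.025: z_α = 1.960.
Power = Φ(δ − 1.960) = Φ(0.790) = 0.7852.

Power ≈ 0.785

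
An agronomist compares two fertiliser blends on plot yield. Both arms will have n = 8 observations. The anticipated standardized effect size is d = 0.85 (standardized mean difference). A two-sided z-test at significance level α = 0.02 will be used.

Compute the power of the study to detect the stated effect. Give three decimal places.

Noncentrality parameter: δ = d·√(n/2) = 0.85 × √(8/2) = 1.7000
Critical value for a two-sided test at α = 0.02: z_{α/2} = 2.326.
Power = Φ(δ − 2.326) + Φ(−δ − 2.326) = Φ(-0.626) + Φ(-4.026) = 0.2655 + 0.0000 = 0.2656.

Power ≈ 0.266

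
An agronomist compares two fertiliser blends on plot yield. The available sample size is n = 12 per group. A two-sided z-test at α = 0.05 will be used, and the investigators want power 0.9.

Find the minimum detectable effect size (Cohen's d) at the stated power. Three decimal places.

d ≈ 1.323

Required noncentrality: δ = z_{0.025} + z_{0.10} = 1.960 + 1.282 = 3.242.
(The second rejection-region term Φ(−δ − z_{α/2}) is negligible and dropped.)
δ = d·√(n/2) ⇒ d = δ/√(n/2) = 3.242/√(12/2) = 1.3233.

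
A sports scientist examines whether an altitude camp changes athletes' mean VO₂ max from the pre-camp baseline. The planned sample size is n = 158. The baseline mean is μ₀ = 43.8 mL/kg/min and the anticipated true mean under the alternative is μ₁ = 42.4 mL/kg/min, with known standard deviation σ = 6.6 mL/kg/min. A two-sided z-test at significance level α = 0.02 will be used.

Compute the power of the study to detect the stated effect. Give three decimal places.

Standardized effect: d = |μ₁ − μ₀| / σ = |42.4 − 43.8| / 6.6 = 0.2121
Noncentrality parameter: δ = d·√n = 0.2121 × √158 = 2.6663
Two-sided α = 0.02 → critical value z_{0.01} = 2.326.
Power = Φ(δ − 2.326) + Φ(−δ − 2.326) = Φ(0.340) + Φ(-4.993) = 0.6331 + 0.0000 = 0.6331.

Power ≈ 0.633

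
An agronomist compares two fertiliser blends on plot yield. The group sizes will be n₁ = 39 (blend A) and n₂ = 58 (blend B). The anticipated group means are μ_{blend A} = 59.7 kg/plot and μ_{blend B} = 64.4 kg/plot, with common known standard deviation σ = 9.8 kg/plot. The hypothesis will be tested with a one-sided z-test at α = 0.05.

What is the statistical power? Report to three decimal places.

Standardized effect: d = |μ_{blend A} − μ_{blend B}| / σ = |59.7 − 64.4| / 9.8 = 0.4796
Noncentrality parameter: δ = d / √(1/n₁ + 1/n₂) = 0.4796 / √(1/39 + 1/58) = 2.3160
One-sided α = 0.05 → critical value z_{0.05} = 1.645.
Power = Φ(δ − 1.645) = Φ(0.671) = 0.7489.

Power ≈ 0.749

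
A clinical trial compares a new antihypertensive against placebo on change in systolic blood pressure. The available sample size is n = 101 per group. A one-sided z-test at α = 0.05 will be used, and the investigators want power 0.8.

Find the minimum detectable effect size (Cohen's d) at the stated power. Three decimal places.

Required noncentrality: δ = z_{0.05} + z_{0.20} = 1.645 + 0.842 = 2.486.
δ = d·√(n/2) ⇒ d = δ/√(n/2) = 2.486/√(101/2) = 0.3499.

d ≈ 0.350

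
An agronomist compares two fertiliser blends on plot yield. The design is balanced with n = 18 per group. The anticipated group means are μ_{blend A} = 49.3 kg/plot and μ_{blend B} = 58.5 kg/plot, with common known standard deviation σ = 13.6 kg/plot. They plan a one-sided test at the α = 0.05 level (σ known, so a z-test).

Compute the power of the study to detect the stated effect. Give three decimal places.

Standardized effect: d = |μ_{blend A} − μ_{blend B}| / σ = |49.3 − 58.5| / 13.6 = 0.6765
Noncentrality parameter: δ = d·√(n/2) = 0.6765 × √(18/2) = 2.0294
Critical value for a one-sided test at α = 0.05: z_α = 1.645.
Power = P(Z > 1.645 − δ) = Φ(0.385) = 0.6497.

Power ≈ 0.650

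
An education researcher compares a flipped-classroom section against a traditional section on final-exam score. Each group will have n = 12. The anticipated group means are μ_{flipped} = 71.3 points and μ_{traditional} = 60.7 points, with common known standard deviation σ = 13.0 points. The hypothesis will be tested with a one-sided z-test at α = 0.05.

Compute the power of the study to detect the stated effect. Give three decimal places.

Standardized effect: d = |μ_{flipped} − μ_{traditional}| / σ = |71.3 − 60.7| / 13.0 = 0.8154
Noncentrality parameter: δ = d·√(n/2) = 0.8154 × √(12/2) = 1.9973
One-sided α = 0.05 → critical value z_{0.05} = 1.645.
Power = Φ(δ − 1.645) = Φ(0.352) = 0.6377.

Power ≈ 0.638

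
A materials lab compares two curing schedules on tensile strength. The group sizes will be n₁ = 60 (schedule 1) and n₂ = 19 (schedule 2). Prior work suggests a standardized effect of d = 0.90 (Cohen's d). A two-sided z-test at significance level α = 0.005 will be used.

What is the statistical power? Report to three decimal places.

Noncentrality parameter: δ = d / √(1/n₁ + 1/n₂) = 0.90 / √(1/60 + 1/19) = 3.4189
Two-sided α = 0.005 → critical value z_{0.0025} = 2.807.
Power = Φ(δ − 2.807) + Φ(−δ − 2.807) = Φ(0.612) + Φ(-6.226) = 0.7297 + 0.0000 = 0.7297.

Power ≈ 0.730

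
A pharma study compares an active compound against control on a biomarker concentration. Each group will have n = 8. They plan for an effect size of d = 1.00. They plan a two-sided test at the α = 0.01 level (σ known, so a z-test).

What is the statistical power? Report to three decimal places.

Power ≈ 0.282

Noncentrality parameter: δ = d·√(n/2) = 1.00 × √(8/2) = 2.0000
Critical value for a two-sided test at α = 0.01: z_{α/2} = 2.576.
Power = Φ(δ − 2.576) + Φ(−δ − 2.576) = Φ(-0.576) + Φ(-4.576) = 0.2824 + 0.0000 = 0.2824.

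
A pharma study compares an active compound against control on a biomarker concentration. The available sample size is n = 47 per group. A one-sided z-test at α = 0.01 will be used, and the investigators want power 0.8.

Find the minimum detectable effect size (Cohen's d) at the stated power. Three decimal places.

d ≈ 0.654

Need Φ(δ − 2.326) = 0.8, so δ = 2.326 + 0.842 = 3.168.
δ = d·√(n/2) ⇒ d = δ/√(n/2) = 3.168/√(47/2) = 0.6535.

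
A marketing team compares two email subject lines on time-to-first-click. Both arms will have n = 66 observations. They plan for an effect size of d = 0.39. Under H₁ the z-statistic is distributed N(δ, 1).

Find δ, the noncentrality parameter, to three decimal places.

δ ≈ 2.240

The noncentrality parameter scales effect size by the design's sample-size factor: δ = d·√(n/2) = 0.39 × √(66/2) = 2.2404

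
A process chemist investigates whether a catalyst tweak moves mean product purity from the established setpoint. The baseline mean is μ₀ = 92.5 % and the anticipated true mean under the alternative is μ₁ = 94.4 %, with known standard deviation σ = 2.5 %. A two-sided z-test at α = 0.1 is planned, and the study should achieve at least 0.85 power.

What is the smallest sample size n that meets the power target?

Standardized effect: d = |μ₁ − μ₀| / σ = |94.4 − 92.5| / 2.5 = 0.7600
For power 0.85 need Φ(δ − z_{0.05}) = 0.85, so δ = z_{0.05} + z_{0.15} = 1.645 + 1.036 = 2.681.
(Ignoring the negligible lower-tail rejection probability gives the usual closed-form inversion.)
δ = d·√n ⇒ n = (δ/d)² = (2.681 / 0.7600)² = 12.45.
Rounding up, n = 13.

n = 13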